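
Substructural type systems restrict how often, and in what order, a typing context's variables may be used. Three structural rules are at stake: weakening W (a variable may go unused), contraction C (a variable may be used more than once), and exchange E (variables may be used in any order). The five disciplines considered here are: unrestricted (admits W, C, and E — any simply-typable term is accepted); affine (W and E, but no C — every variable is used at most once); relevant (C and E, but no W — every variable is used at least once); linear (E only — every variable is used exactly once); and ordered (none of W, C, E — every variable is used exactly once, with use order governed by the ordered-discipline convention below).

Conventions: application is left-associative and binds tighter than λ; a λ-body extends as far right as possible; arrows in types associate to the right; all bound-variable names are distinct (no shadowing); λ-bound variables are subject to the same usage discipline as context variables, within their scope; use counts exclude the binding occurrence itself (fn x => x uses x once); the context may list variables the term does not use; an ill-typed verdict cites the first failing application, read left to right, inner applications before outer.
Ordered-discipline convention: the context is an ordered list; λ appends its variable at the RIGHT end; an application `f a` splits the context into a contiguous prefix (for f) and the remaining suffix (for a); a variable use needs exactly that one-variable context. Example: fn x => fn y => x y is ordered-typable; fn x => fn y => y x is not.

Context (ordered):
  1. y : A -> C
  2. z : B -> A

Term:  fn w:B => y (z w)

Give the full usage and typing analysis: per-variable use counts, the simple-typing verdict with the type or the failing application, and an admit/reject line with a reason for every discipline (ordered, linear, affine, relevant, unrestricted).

counts: y: 1×, z: 1×, w [bound]: 1×
left-to-right use order: y, z, w
typing: ✓ — B -> C
ordered ✓ (one use each (y, z, w); ordered split holds)
linear ✓ (y, z, w: one use apiece)
affine ✓ (at most one use each (y, z, w))
relevant ✓ (at least one use each (y, z, w))
unrestricted ✓ (typability at B -> C is all that's needed)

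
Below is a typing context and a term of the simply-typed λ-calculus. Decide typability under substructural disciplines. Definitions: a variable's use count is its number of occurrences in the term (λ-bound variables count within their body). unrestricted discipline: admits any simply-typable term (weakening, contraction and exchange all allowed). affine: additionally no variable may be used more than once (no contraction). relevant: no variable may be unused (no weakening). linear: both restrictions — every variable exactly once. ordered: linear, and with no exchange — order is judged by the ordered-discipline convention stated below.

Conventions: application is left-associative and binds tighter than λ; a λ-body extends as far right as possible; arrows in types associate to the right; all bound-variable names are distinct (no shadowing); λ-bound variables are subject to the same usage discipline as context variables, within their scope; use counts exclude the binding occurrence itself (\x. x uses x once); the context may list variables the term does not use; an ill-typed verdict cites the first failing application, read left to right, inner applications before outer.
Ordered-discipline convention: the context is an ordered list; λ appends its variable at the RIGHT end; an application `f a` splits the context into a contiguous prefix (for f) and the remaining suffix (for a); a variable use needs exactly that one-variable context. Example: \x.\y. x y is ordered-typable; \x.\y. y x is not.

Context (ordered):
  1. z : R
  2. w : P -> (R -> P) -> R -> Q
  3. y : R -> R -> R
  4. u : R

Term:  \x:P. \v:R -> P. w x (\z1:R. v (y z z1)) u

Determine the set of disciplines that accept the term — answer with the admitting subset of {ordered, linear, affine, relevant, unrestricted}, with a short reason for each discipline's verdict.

accepted by: linear, affine, relevant, unrestricted
variable uses: z: 1; w: 1; y: 1; u: 1; x (λ-bound): 1; v (λ-bound): 1; z1 (λ-bound): 1
use order (left to right): w, x, v, y, z, z1, u
typing: ✓ — P -> (R -> P) -> Q
ordered: ✗ — no ordered split (uses run w, x, v, y, z, z1, u)
linear: ✓ — each of z, w, y, u, x, v, z1 used exactly once
affine: ✓ — z, w, y, u, x, v, z1: no repeats, contraction unneeded
relevant: ✓ — none of z, w, y, u, x, v, z1 goes unused
unrestricted: ✓ — typability at P -> (R -> P) -> Q is all that's needed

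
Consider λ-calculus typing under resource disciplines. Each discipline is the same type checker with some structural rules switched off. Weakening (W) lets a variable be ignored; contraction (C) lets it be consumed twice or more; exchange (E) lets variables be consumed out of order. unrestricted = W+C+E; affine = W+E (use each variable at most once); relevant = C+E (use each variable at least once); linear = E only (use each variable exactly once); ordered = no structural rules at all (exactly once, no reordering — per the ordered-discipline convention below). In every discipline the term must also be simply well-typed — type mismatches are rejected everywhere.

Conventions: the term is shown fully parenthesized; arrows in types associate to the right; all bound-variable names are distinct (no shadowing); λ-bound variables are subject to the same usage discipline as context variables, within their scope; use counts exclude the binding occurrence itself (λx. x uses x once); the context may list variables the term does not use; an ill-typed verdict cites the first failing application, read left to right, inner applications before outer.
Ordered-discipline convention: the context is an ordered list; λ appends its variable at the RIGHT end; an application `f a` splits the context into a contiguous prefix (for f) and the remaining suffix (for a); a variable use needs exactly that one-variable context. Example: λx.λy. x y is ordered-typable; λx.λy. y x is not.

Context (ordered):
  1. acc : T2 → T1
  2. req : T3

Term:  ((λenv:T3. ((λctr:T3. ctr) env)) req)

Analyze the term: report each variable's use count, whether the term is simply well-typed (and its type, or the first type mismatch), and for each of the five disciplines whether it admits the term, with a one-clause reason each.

use counts: acc: 0; req: 1; env (λ-bound): 1; ctr (λ-bound): 1
order of uses: ctr, env, req
typing: ✓ — T3
ordered: ✗, acc never used (weakening)
linear: ✗, acc never used (weakening)
affine: ✓, none of acc, req, env, ctr used more than once
relevant: ✗, acc never used (weakening)
unrestricted: ✓, simply typable at T3; W, C, E all held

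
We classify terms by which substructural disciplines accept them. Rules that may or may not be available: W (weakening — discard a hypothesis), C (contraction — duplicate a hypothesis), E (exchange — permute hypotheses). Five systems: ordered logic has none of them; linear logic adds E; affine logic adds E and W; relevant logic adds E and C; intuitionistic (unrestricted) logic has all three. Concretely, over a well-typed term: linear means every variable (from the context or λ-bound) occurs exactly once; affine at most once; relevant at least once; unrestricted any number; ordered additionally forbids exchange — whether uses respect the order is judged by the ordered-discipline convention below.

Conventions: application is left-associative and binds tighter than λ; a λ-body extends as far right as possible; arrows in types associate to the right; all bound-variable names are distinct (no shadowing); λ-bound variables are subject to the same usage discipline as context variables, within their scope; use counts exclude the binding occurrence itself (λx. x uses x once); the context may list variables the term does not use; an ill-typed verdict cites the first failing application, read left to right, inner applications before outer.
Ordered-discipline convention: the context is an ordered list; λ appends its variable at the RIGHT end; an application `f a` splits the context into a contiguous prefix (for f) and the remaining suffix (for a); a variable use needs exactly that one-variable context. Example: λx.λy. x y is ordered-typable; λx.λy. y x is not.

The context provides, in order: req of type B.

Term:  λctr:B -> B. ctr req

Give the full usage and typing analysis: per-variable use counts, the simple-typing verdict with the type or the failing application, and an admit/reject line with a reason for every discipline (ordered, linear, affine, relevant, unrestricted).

variable uses: req: 1; ctr (bound): 1
left-to-right use order: ctr, req
typing: the term checks, with type (B -> B) -> B
ordered ✗ (no contiguous prefix/suffix split fits ctr, req)
linear ✓ (each of req, ctr used exactly once)
affine ✓ (at most one use each (req, ctr))
relevant ✓ (req, ctr: all used, weakening unneeded)
unrestricted ✓ (typability at (B -> B) -> B is all that's needed)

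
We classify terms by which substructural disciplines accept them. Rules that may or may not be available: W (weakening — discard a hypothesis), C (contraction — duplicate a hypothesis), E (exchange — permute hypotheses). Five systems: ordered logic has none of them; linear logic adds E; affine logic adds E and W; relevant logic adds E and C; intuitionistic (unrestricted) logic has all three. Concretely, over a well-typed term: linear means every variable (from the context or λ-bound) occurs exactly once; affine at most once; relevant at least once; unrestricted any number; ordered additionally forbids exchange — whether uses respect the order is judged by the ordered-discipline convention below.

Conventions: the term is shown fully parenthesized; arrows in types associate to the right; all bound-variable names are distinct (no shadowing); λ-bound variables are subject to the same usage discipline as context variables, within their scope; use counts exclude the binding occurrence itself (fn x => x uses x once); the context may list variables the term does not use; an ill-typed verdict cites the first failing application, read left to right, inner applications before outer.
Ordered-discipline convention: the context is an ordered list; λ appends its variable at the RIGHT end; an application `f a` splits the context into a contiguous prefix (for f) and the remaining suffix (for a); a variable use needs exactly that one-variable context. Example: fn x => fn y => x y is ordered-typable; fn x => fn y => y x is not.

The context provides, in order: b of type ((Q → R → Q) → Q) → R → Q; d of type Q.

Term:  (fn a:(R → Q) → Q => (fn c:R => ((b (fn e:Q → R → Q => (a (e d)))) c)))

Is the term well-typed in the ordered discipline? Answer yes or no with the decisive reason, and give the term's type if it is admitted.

no — no ordered split (uses run b, a, e, d, c)
counts: b=1; d=1; a (bound)=1; c (bound)=1; e (bound)=1
order of uses: b, a, e, d, c
typing: well-typed at ((R → Q) → Q) → R → Q
summary: ordered ✗; linear ✓; affine ✓; relevant ✓; unrestricted ✓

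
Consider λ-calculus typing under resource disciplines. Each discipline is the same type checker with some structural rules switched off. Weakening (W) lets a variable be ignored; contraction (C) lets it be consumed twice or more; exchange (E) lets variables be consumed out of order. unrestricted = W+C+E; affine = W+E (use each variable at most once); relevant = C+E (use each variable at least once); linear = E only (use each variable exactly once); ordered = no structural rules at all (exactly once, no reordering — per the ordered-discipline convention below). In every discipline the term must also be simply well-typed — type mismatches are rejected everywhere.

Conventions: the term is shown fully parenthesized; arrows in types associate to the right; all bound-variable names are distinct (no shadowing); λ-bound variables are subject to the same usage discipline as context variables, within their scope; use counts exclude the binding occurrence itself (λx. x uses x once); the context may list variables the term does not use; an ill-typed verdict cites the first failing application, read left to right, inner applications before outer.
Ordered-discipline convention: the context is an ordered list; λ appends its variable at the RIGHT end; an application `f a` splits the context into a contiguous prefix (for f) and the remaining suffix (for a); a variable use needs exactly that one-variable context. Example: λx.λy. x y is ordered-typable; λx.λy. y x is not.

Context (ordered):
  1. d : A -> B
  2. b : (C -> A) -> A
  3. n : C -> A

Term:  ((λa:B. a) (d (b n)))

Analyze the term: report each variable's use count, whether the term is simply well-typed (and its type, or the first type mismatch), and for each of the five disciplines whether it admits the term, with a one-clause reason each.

counts: d: 1, b: 1, n: 1, a (bound): 1
use order (left to right): a, d, b, n
typing: well-typed at B
ordered: ✓ — one use each (d, b, n, a); ordered split holds
linear: ✓ — exactly-once usage across d, b, n, a
affine: ✓ — d, b, n, a: no repeats, contraction unneeded
relevant: ✓ — none of d, b, n, a goes unused
unrestricted: ✓ — typability at B is all that's needed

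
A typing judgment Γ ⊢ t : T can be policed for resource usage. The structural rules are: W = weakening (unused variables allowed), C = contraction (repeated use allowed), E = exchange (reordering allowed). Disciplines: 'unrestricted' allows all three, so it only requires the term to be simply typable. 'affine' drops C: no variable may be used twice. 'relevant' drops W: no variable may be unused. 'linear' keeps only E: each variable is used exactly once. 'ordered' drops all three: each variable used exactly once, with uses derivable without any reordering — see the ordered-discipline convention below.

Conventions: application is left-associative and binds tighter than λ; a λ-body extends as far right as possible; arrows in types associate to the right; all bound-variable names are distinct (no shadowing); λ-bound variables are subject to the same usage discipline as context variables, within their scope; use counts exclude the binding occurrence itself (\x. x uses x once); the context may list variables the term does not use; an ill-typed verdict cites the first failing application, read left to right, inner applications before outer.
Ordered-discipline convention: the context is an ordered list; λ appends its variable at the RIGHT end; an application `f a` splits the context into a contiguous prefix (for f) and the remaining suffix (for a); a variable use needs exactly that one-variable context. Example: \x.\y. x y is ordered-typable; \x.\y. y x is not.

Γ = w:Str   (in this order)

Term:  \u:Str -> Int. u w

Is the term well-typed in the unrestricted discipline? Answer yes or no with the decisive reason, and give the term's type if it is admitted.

yes — well-typed at (Str -> Int) -> Int; no restrictions here; term : (Str -> Int) -> Int
counts: w: 1×; u [bound]: 1×
left-to-right use order: u, w
typing: ✓ — (Str -> Int) -> Int
summary: ordered ✗; linear ✓; affine ✓; relevant ✓; unrestricted ✓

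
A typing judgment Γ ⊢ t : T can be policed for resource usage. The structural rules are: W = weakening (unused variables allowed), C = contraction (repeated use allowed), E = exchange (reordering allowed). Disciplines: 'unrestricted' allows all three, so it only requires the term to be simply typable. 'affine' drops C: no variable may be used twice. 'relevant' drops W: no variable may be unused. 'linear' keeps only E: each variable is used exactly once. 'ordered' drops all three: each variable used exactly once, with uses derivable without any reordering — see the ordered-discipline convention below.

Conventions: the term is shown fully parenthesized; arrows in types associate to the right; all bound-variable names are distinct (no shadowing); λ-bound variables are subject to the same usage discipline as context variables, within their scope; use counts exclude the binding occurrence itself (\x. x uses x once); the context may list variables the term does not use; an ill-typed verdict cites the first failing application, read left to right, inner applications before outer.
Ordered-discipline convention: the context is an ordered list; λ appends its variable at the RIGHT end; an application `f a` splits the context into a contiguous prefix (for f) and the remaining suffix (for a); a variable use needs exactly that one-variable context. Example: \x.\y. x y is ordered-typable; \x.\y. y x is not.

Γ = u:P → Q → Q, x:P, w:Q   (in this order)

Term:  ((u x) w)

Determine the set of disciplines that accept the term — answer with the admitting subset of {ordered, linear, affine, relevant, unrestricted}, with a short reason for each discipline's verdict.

admitted by: ordered, linear, affine, relevant, unrestricted
variable uses: u: 1×; x: 1×; w: 1×
uses in reading order: u, x, w
typing: well-typed at Q
ordered ✓ (single-use (u, x, w), ordered derivation ok)
linear ✓ (exactly-once usage across u, x, w)
affine ✓ (u, x, w: no repeats, contraction unneeded)
relevant ✓ (none of u, x, w goes unused)
unrestricted ✓ (well-typed at Q; no restrictions here)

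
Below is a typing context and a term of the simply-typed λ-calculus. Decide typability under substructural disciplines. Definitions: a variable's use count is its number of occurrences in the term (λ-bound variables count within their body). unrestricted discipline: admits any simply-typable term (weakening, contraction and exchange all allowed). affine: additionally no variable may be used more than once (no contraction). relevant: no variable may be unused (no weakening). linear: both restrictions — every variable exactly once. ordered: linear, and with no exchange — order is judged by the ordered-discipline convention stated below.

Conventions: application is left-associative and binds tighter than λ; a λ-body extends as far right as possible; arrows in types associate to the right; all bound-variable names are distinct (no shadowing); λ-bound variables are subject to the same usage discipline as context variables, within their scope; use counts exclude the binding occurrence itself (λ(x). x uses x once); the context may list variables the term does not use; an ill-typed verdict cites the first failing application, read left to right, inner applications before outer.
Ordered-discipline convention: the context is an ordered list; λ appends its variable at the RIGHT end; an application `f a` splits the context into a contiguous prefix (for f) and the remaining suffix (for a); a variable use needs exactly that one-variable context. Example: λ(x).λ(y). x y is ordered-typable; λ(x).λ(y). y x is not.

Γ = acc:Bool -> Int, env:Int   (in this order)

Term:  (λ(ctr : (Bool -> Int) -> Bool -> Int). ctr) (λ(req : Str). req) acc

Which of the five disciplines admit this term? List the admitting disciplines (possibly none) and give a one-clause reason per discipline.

admitted in: none
counts: acc: 1×, env: 0×, ctr (λ-bound): 1×, req (λ-bound): 1×
left-to-right use order: ctr, req, acc
typing: ill-typed: argument of type Str -> Str where (Bool -> Int) -> Bool -> Int is required
ordered: ✗, a type mismatch blocks all five
linear: ✗, the type mismatch rejects it
affine: ✗, not simply typable
relevant: ✗, fails simple typing
unrestricted: ✗, a type mismatch blocks all five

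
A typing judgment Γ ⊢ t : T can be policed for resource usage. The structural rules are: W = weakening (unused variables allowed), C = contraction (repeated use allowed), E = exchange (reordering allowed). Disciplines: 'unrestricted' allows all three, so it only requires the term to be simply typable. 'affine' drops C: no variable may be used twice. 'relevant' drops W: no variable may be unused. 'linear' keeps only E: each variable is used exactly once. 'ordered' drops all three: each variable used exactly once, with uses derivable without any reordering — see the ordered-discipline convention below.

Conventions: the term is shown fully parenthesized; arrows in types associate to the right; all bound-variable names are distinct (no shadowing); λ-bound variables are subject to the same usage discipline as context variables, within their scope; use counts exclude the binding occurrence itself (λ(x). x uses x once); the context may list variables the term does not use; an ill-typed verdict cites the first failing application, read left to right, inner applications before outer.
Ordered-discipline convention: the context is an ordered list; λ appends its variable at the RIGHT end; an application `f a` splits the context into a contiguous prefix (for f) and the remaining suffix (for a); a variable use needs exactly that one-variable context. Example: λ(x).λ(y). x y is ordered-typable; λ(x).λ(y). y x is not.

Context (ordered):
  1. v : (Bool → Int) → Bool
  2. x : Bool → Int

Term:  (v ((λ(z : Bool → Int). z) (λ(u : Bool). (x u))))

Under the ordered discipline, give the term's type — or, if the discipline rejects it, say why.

term : Bool
variable uses: v: 1×; x: 1×; z (λ-bound): 1×; u (λ-bound): 1×
uses in reading order: v, z, x, u
typing: well-typed at Bool
across the five disciplines: ordered ✓ · linear ✓ · affine ✓ · relevant ✓ · unrestricted ✓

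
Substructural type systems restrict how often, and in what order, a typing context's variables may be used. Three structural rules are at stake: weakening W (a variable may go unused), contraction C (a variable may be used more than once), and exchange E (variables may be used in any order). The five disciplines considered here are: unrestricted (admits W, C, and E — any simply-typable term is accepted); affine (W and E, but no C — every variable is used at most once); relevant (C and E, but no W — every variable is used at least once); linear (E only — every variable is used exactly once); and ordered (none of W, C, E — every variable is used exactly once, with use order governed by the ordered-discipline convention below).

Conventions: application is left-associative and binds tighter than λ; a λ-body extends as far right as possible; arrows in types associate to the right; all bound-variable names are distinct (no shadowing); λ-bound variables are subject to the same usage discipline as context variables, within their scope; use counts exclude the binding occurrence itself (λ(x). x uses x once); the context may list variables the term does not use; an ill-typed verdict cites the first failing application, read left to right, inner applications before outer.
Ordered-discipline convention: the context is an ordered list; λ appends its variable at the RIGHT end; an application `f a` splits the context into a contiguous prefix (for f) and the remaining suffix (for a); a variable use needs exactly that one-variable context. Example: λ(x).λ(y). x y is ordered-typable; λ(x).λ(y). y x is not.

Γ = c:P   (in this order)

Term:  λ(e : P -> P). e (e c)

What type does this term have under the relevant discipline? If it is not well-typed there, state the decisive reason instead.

term : (P -> P) -> P
counts: c=1; e (λ-bound)=2
uses in reading order: e, e, c
typing: well-typed at (P -> P) -> P
across the five disciplines: ordered ✗ | linear ✗ | affine ✗ | relevant ✓ | unrestricted ✓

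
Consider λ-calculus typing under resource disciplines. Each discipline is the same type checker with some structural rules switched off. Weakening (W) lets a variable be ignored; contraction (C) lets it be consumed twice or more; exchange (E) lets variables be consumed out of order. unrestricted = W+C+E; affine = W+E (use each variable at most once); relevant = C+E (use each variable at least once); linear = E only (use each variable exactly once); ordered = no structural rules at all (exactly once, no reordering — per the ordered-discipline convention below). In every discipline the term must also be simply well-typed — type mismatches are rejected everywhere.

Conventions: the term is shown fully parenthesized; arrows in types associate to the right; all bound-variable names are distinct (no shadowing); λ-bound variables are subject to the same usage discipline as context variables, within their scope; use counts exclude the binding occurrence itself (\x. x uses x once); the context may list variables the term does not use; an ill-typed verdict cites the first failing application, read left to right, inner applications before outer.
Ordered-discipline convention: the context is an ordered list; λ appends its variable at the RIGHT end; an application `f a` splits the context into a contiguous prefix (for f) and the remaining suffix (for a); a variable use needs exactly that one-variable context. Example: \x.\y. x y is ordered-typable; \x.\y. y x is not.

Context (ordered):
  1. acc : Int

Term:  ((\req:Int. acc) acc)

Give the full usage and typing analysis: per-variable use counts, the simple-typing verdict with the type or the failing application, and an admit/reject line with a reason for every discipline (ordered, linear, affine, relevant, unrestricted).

variable uses: acc: 2, req (λ-bound): 0
left-to-right use order: acc, acc
typing: the term checks, with type Int
ordered ✗ (repeated use of acc ×2; req never used (weakening))
linear ✗ (repeated use of acc ×2; req never used (weakening))
affine ✗ (repeated use of acc ×2)
relevant ✗ (req never used (weakening))
unrestricted ✓ (well-typed at Int; no restrictions here)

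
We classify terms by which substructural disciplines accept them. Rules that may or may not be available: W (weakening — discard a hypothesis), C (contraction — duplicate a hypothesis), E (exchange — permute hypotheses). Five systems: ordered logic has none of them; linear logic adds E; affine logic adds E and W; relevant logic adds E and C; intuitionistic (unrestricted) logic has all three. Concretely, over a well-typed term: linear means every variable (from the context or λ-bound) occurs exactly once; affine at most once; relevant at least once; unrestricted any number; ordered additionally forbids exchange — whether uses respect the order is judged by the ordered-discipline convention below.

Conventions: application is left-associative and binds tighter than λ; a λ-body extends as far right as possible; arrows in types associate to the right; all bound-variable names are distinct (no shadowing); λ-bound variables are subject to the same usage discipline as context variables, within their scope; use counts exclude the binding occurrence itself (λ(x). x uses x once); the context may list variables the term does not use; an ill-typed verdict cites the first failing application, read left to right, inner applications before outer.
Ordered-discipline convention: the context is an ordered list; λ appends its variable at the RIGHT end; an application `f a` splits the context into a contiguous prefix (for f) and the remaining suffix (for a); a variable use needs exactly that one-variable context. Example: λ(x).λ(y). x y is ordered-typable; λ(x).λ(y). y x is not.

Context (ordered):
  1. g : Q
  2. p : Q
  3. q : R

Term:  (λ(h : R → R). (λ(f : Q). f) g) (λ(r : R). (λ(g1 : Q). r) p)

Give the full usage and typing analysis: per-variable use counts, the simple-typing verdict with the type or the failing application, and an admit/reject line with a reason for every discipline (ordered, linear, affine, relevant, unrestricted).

use counts: g=1; p=1; q=0; h (λ-bound)=0; f (λ-bound)=1; r (λ-bound)=1; g1 (λ-bound)=0
order of uses: f, g, r, p
typing: well-typed at Q
ordered: ✗, needs weakening: q, h, g1 unused
linear: ✗, needs weakening: q, h, g1 unused
affine: ✓, none of g, p, q, h, f, r, g1 used more than once
relevant: ✗, needs weakening: q, h, g1 unused
unrestricted: ✓, type-checks (Q) and nothing is barred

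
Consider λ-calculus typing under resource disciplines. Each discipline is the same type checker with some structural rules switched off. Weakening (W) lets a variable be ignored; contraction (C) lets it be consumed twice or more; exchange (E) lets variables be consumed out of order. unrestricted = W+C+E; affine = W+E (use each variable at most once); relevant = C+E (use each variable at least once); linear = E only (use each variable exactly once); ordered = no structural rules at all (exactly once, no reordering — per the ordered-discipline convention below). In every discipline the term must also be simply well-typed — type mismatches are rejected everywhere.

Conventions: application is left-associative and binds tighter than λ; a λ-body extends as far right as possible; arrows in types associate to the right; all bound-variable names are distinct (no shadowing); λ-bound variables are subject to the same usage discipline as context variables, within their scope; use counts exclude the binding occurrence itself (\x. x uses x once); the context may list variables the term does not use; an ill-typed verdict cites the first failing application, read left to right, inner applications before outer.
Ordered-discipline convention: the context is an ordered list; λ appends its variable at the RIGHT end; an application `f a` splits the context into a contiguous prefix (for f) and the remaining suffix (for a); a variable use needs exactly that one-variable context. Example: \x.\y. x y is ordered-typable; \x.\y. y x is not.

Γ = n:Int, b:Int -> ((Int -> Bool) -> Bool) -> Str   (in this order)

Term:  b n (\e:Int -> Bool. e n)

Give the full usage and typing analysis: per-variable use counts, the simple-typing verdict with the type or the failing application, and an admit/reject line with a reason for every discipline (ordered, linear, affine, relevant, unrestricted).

usage: n=2, b=1, e (bound)=1
order of uses: b, n, e, n
typing: well-typed at Str
ordered: ✗ — uses contraction: n ×2
linear: ✗ — uses contraction: n ×2
affine: ✗ — uses contraction: n ×2
relevant: ✓ — n, b, e: all used, weakening unneeded
unrestricted: ✓ — well-typed at Str; no restrictions here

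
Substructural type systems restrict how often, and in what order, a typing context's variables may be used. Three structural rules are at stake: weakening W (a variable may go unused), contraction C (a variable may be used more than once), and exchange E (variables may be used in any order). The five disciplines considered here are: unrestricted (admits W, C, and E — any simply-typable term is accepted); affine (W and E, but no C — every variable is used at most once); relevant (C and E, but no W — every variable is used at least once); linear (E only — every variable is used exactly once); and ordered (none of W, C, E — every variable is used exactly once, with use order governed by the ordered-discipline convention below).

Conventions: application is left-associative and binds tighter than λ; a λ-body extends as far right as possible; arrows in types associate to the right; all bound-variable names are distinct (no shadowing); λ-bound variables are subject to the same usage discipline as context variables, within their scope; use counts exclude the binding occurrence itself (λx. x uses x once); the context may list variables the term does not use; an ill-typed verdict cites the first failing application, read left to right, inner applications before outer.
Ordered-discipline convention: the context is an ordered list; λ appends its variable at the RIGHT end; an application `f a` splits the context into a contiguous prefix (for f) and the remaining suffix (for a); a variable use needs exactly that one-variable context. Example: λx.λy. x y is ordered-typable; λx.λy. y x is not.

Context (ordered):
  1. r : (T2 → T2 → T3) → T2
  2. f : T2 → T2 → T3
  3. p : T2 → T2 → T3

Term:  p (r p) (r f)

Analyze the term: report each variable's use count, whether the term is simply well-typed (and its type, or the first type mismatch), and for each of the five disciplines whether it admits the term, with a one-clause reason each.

variable uses: r: 2×, f: 1×, p: 2×
uses in reading order: p, r, p, r, f
typing: ✓ — T3
ordered ✗ (r ×2, p ×2 used more than once (contraction))
linear ✗ (r ×2, p ×2 used more than once (contraction))
affine ✗ (r ×2, p ×2 used more than once (contraction))
relevant ✓ (at least one use each (r, f, p))
unrestricted ✓ (typability at T3 is all that's needed)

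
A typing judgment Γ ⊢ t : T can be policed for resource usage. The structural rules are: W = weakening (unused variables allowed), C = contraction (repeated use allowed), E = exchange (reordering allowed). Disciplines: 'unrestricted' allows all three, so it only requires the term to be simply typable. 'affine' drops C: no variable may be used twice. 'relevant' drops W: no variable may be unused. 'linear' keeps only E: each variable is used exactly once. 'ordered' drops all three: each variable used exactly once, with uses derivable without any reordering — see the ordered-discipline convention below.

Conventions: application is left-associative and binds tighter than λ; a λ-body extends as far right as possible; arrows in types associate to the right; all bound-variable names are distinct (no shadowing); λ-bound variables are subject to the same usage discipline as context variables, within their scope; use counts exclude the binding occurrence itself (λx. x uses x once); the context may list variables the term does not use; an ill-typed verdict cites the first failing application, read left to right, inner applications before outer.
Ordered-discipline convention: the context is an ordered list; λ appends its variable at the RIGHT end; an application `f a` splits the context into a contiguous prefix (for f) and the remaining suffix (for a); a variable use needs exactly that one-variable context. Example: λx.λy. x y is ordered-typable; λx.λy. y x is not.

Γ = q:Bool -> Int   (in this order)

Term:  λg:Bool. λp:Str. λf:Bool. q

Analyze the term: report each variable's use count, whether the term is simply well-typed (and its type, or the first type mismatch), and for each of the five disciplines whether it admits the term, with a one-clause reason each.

counts: q: 1; g (bound): 0; p (bound): 0; f (bound): 0
order of uses: q
typing: well-typed — term : Bool -> Str -> Bool -> Bool -> Int
ordered ✗ (g, p, f never used (weakening))
linear ✗ (g, p, f never used (weakening))
affine ✓ (none of q, g, p, f used more than once)
relevant ✗ (g, p, f never used (weakening))
unrestricted ✓ (type-checks (Bool -> Str -> Bool -> Bool -> Int) and nothing is barred)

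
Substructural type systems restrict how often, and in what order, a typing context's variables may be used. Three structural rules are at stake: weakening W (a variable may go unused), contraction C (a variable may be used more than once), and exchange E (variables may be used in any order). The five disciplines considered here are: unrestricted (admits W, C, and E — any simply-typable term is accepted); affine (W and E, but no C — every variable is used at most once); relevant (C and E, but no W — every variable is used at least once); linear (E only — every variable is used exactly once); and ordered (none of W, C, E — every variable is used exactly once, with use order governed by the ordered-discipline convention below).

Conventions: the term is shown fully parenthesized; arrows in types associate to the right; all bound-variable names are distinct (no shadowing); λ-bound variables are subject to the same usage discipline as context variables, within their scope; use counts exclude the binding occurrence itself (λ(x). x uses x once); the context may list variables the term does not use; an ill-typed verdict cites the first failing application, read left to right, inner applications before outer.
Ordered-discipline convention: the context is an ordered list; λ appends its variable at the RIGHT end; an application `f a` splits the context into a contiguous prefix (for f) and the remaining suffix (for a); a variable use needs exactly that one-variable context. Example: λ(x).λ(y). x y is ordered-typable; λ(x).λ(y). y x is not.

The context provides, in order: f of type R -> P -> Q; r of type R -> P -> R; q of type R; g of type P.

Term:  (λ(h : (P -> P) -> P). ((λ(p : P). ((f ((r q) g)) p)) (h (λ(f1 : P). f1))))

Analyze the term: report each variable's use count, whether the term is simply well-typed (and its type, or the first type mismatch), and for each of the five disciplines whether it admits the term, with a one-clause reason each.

usage: f=1, r=1, q=1, g=1, h [bound]=1, p [bound]=1, f1 [bound]=1
use order (left to right): f, r, q, g, p, h, f1
typing: well-typed — term : ((P -> P) -> P) -> Q
ordered ✓ (f, r, q, g, h, p, f1: once each, no exchange needed)
linear ✓ (f, r, q, g, h, p, f1: one use apiece)
affine ✓ (f, r, q, g, h, p, f1: no repeats, contraction unneeded)
relevant ✓ (f, r, q, g, h, p, f1: all used, weakening unneeded)
unrestricted ✓ (type-checks (((P -> P) -> P) -> Q) and nothing is barred)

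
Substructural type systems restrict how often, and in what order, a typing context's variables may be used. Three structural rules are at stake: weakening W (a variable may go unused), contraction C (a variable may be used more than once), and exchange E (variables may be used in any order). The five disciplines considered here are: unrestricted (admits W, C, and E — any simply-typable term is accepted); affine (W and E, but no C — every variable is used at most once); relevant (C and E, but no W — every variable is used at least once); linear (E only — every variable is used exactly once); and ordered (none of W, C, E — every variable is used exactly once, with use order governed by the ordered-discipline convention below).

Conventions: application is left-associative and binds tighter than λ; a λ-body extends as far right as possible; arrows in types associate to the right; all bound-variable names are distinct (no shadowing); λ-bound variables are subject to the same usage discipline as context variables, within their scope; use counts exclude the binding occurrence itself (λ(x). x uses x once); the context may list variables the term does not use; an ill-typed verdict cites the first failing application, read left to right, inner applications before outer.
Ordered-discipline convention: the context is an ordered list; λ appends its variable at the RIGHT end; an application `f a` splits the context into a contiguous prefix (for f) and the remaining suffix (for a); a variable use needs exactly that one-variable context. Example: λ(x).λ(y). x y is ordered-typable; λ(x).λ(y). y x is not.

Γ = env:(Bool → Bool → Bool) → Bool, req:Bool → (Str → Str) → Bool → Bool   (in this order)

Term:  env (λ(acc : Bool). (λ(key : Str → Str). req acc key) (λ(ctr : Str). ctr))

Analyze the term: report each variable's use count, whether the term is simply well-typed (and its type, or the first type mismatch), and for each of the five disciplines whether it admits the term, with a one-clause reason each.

variable uses: env: 1×, req: 1×, acc (bound): 1×, key (bound): 1×, ctr (bound): 1×
use order (left to right): env, req, acc, key, ctr
typing: well-typed — term : Bool
ordered ✓ (env, req, acc, key, ctr: once each, no exchange needed)
linear ✓ (exactly-once usage across env, req, acc, key, ctr)
affine ✓ (no duplicate uses among env, req, acc, key, ctr)
relevant ✓ (env, req, acc, key, ctr: all used, weakening unneeded)
unrestricted ✓ (simply typable at Bool; W, C, E all held)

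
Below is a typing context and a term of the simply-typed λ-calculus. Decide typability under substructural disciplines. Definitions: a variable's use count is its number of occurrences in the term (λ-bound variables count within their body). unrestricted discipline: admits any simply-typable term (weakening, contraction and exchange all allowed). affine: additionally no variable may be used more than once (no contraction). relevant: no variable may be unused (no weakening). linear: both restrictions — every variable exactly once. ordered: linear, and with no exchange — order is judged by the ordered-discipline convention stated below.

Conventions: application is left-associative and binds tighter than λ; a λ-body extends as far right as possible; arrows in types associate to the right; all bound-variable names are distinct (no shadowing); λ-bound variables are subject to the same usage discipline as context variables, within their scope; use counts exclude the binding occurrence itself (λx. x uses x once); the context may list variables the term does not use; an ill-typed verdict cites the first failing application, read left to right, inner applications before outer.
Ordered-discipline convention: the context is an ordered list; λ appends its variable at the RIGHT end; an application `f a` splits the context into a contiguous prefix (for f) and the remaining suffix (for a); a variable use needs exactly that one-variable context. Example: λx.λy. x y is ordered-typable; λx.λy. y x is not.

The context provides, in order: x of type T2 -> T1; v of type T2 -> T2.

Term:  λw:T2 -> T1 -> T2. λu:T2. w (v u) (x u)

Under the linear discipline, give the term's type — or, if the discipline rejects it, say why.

not well-typed under linear — repeated use of u ×2
usage: x: 1, v: 1, w (λ-bound): 1, u (λ-bound): 2
order of uses: w, v, u, x, u
typing: well-typed — term : (T2 -> T1 -> T2) -> T2 -> T2
summary: ordered ✗; linear ✗; affine ✗; relevant ✓; unrestricted ✓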